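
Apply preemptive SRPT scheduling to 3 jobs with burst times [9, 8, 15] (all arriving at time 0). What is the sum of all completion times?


Since all jobs arrive at t=0, SRPT equals SPT ordering.
SPT order: [8, 9, 15]
Completion times:
  Job 1: p=8, C=8
  Job 2: p=9, C=17
  Job 3: p=15, C=32
Total completion time = 8 + 17 + 32 = 57

57


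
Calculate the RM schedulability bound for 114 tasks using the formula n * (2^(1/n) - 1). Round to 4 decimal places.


Compute 2^(1/114) = 1.0060987606
Subtract 1: 1.0060987606 - 1 = 0.0060987606
Multiply by n: 114 * 0.0060987606 = 0.6952587084
Round to 4 dp: 0.6953

0.6953


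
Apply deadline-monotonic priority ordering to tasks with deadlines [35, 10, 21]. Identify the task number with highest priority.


Sort tasks by relative deadline (ascending):
  Task 2: deadline = 10
  Task 3: deadline = 21
  Task 1: deadline = 35
Priority order (highest first): [2, 3, 1]
Highest priority task = 2

2


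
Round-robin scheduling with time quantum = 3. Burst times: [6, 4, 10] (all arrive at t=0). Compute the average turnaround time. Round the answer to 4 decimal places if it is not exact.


Time quantum = 3
Execution trace:
  J1 runs 3 units, time = 3
  J2 runs 3 units, time = 6
  J3 runs 3 units, time = 9
  J1 runs 3 units, time = 12
  J2 runs 1 units, time = 13
  J3 runs 3 units, time = 16
  J3 runs 3 units, time = 19
  J3 runs 1 units, time = 20
Finish times: [12, 13, 20]
Average turnaround = 45/3 = 15.0

15.0


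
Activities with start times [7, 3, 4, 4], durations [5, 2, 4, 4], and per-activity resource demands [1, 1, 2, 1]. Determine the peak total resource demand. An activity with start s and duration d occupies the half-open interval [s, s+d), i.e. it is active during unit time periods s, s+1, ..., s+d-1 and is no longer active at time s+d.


Each activity i is active on [start_i, start_i + duration_i).
Compute total resource usage per time slot:
  t=0: active resources = [], total = 0
  t=1: active resources = [], total = 0
  t=2: active resources = [], total = 0
  t=3: active resources = [1], total = 1
  t=4: active resources = [1, 2, 1], total = 4
  t=5: active resources = [2, 1], total = 3
  t=6: active resources = [2, 1], total = 3
  t=7: active resources = [1, 2, 1], total = 4
  t=8: active resources = [1], total = 1
  t=9: active resources = [1], total = 1
  t=10: active resources = [1], total = 1
  t=11: active resources = [1], total = 1
Peak resource demand = 4

4


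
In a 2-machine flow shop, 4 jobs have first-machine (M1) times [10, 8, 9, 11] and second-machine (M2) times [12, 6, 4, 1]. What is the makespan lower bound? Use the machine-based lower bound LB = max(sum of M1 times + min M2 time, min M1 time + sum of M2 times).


LB1 = sum(M1 times) + min(M2 times) = 38 + 1 = 39
LB2 = min(M1 times) + sum(M2 times) = 8 + 23 = 31
Lower bound = max(LB1, LB2) = max(39, 31) = 39

39


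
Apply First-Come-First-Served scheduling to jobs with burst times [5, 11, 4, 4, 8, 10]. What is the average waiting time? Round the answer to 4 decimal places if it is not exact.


FCFS order (as given): [5, 11, 4, 4, 8, 10]
Waiting times:
  Job 1: wait = 0
  Job 2: wait = 5
  Job 3: wait = 16
  Job 4: wait = 20
  Job 5: wait = 24
  Job 6: wait = 32
Sum of waiting times = 97
Average waiting time = 97/6 = 16.1667

16.1667


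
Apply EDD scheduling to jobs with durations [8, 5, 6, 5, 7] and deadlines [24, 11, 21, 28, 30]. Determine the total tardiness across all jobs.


Sort by due date (EDD order): [(5, 11), (6, 21), (8, 24), (5, 28), (7, 30)]
Compute completion times and tardiness:
  Job 1: p=5, d=11, C=5, tardiness=max(0,5-11)=0
  Job 2: p=6, d=21, C=11, tardiness=max(0,11-21)=0
  Job 3: p=8, d=24, C=19, tardiness=max(0,19-24)=0
  Job 4: p=5, d=28, C=24, tardiness=max(0,24-28)=0
  Job 5: p=7, d=30, C=31, tardiness=max(0,31-30)=1
Total tardiness = 1

1


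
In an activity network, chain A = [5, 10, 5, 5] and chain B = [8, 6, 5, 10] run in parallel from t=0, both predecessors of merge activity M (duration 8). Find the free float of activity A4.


ES(A4) = sum of predecessors on chain A = 20
EF(A4) = ES + duration = 20 + 5 = 25
Successor of A4 is M. ES(M) = max(sum(A), sum(B)) = max(25, 29) = 29
Free float = ES(successor) - EF(current) = 29 - 25 = 4

4


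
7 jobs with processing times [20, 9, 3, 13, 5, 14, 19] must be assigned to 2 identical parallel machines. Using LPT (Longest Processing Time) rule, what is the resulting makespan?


Sort jobs in decreasing order (LPT): [20, 19, 14, 13, 9, 5, 3]
Assign each job to the least loaded machine:
  Machine 1: jobs [20, 13, 9], load = 42
  Machine 2: jobs [19, 14, 5, 3], load = 41
Makespan = max load = 42

42


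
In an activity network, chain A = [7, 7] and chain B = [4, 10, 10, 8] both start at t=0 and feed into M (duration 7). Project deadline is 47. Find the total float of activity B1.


Forward pass: ES(B1) = sum of predecessors on chain B = 0
EF = ES + duration = 0 + 4 = 4
Backward pass: LF(M) = deadline = 47; LS(M) = 47 - 7 = 40
LF(B1) = LS(M) - sum(successors on chain B) = 40 - 28 = 12
LS = LF - duration = 12 - 4 = 8
Total float = LS - ES = 8 - 0 = 8

8


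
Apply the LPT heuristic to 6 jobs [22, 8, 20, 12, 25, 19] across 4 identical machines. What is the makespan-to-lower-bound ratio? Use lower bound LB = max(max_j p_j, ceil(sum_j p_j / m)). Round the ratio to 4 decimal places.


LPT order: [25, 22, 20, 19, 12, 8]
Machine loads after assignment: [25, 22, 28, 31]
LPT makespan = 31
Lower bound = max(max_job, ceil(total/4)) = max(25, 27) = 27
Ratio = 31 / 27 = 1.1481

1.1481


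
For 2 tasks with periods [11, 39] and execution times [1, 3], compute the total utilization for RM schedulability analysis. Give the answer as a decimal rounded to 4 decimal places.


Compute individual utilizations (exact fractions):
  Task 1: C/T = 1/11 (approx. 0.0909)
  Task 2: C/T = 3/39 = 1/13 (approx. 0.0769)
Total utilization U = 1/11 + 1/13 = 24/143
Rounded to 4 decimal places: U = 0.1678
RM (Liu & Layland) bound for 2 tasks = 0.828427; compare with U = 24/143 (approx. 0.167832)
U <= bound, so schedulable by RM sufficient condition.

0.1678


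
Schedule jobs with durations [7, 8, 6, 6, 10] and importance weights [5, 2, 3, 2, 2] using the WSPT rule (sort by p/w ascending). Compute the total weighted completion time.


Compute p/w ratios and sort ascending (WSPT): [(7, 5), (6, 3), (6, 2), (8, 2), (10, 2)]
Compute weighted completion times:
  Job (p=7,w=5): C=7, w*C=5*7=35
  Job (p=6,w=3): C=13, w*C=3*13=39
  Job (p=6,w=2): C=19, w*C=2*19=38
  Job (p=8,w=2): C=27, w*C=2*27=54
  Job (p=10,w=2): C=37, w*C=2*37=74
Total weighted completion time = 240

240


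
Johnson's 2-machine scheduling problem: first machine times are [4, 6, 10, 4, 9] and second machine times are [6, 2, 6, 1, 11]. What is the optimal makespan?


Apply Johnson's rule:
  Group 1 (a <= b): [(1, 4, 6), (5, 9, 11)]
  Group 2 (a > b): [(3, 10, 6), (2, 6, 2), (4, 4, 1)]
Optimal job order: [1, 5, 3, 2, 4]
Schedule:
  Job 1: M1 done at 4, M2 done at 10
  Job 5: M1 done at 13, M2 done at 24
  Job 3: M1 done at 23, M2 done at 30
  Job 2: M1 done at 29, M2 done at 32
  Job 4: M1 done at 33, M2 done at 34
Makespan = 34

34


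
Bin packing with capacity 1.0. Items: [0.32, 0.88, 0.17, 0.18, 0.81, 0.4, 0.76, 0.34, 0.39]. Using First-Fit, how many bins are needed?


Place items sequentially using First-Fit:
  Item 0.32 -> new Bin 1
  Item 0.88 -> new Bin 2
  Item 0.17 -> Bin 1 (now 0.49)
  Item 0.18 -> Bin 1 (now 0.67)
  Item 0.81 -> new Bin 3
  Item 0.4 -> new Bin 4
  Item 0.76 -> new Bin 5
  Item 0.34 -> Bin 4 (now 0.74)
  Item 0.39 -> new Bin 6
Total bins used = 6

6


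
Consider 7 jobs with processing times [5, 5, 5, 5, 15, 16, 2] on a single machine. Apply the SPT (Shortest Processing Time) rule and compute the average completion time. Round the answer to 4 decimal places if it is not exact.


Sort jobs by processing time (SPT order): [2, 5, 5, 5, 5, 15, 16]
Compute completion times sequentially:
  Job 1: processing = 2, completes at 2
  Job 2: processing = 5, completes at 7
  Job 3: processing = 5, completes at 12
  Job 4: processing = 5, completes at 17
  Job 5: processing = 5, completes at 22
  Job 6: processing = 15, completes at 37
  Job 7: processing = 16, completes at 53
Sum of completion times = 150
Average completion time = 150/7 = 21.4286

21.4286


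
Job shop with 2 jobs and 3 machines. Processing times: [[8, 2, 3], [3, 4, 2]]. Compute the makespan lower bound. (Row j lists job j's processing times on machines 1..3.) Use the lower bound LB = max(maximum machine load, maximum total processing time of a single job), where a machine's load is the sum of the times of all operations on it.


Machine loads:
  Machine 1: 8 + 3 = 11
  Machine 2: 2 + 4 = 6
  Machine 3: 3 + 2 = 5
Max machine load = 11
Job totals:
  Job 1: 13
  Job 2: 9
Max job total = 13
Lower bound = max(11, 13) = 13

13


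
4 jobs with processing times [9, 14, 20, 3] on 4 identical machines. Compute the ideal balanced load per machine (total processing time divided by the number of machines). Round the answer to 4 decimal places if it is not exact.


Total processing time = 9 + 14 + 20 + 3 = 46
Number of machines = 4
Ideal balanced load = 46 / 4 = 11.5

11.5


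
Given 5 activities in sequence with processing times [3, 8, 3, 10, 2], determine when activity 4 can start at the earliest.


Activity 4 starts after activities 1 through 3 complete.
Predecessor durations: [3, 8, 3]
ES = 3 + 8 + 3 = 14

14


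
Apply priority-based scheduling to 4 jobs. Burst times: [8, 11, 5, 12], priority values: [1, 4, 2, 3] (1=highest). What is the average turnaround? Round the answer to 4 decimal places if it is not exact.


Sort by priority (ascending = highest first):
Order: [(1, 8), (2, 5), (3, 12), (4, 11)]
Completion times:
  Priority 1, burst=8, C=8
  Priority 2, burst=5, C=13
  Priority 3, burst=12, C=25
  Priority 4, burst=11, C=36
Average turnaround = 82/4 = 20.5

20.5


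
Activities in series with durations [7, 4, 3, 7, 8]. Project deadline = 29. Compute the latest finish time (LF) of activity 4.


LF(activity 4) = deadline - sum of successor durations
Successors: activities 5 through 5 with durations [8]
Sum of successor durations = 8
LF = 29 - 8 = 21

21


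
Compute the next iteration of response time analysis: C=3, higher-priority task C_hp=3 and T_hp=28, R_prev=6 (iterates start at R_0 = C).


R_next = C + ceil(R_prev / T_hp) * C_hp
ceil(6 / 28) = ceil(0.2143) = 1
Interference = 1 * 3 = 3
R_next = 3 + 3 = 6
R_next = R_prev, so the iteration has converged (response time = 6).

6


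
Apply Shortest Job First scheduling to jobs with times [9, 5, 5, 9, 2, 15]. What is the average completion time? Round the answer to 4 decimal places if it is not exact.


SJF order (ascending): [2, 5, 5, 9, 9, 15]
Completion times:
  Job 1: burst=2, C=2
  Job 2: burst=5, C=7
  Job 3: burst=5, C=12
  Job 4: burst=9, C=21
  Job 5: burst=9, C=30
  Job 6: burst=15, C=45
Average completion = 117/6 = 19.5

19.5


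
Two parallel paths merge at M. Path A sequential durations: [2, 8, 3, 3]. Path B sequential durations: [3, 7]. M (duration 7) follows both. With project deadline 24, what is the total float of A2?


Forward pass: ES(A2) = sum of predecessors on chain A = 2
EF = ES + duration = 2 + 8 = 10
Backward pass: LF(M) = deadline = 24; LS(M) = 24 - 7 = 17
LF(A2) = LS(M) - sum(successors on chain A) = 17 - 6 = 11
LS = LF - duration = 11 - 8 = 3
Total float = LS - ES = 3 - 2 = 1

1


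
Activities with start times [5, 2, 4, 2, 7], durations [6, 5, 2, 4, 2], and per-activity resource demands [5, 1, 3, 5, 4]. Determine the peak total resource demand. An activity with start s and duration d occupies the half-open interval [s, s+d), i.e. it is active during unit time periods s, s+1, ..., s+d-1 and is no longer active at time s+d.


Each activity i is active on [start_i, start_i + duration_i).
Compute total resource usage per time slot:
  t=0: active resources = [], total = 0
  t=1: active resources = [], total = 0
  t=2: active resources = [1, 5], total = 6
  t=3: active resources = [1, 5], total = 6
  t=4: active resources = [1, 3, 5], total = 9
  t=5: active resources = [5, 1, 3, 5], total = 14
  t=6: active resources = [5, 1], total = 6
  t=7: active resources = [5, 4], total = 9
  t=8: active resources = [5, 4], total = 9
  t=9: active resources = [5], total = 5
  t=10: active resources = [5], total = 5
Peak resource demand = 14

14


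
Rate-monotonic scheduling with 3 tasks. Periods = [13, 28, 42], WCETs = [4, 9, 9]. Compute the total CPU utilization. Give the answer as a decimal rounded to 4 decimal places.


Compute individual utilizations (exact fractions):
  Task 1: C/T = 4/13 (approx. 0.3077)
  Task 2: C/T = 9/28 (approx. 0.3214)
  Task 3: C/T = 9/42 = 3/14 (approx. 0.2143)
Total utilization U = 4/13 + 9/28 + 3/14 = 307/364
Rounded to 4 decimal places: U = 0.8434
RM (Liu & Layland) bound for 3 tasks = 0.779763; compare with U = 307/364 (approx. 0.843407)
bound < U <= 1, so the RM sufficient condition is not met (inconclusive; an exact test such as response-time analysis is needed).

0.8434


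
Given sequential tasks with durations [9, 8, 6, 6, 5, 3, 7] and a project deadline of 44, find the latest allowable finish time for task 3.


LF(activity 3) = deadline - sum of successor durations
Successors: activities 4 through 7 with durations [6, 5, 3, 7]
Sum of successor durations = 21
LF = 44 - 21 = 23

23


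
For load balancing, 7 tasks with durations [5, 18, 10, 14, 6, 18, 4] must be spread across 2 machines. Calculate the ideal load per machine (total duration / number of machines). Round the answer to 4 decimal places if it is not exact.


Total processing time = 5 + 18 + 10 + 14 + 6 + 18 + 4 = 75
Number of machines = 2
Ideal balanced load = 75 / 2 = 37.5

37.5


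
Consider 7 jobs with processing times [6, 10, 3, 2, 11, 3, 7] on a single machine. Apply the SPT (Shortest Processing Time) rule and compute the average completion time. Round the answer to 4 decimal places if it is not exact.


Sort jobs by processing time (SPT order): [2, 3, 3, 6, 7, 10, 11]
Compute completion times sequentially:
  Job 1: processing = 2, completes at 2
  Job 2: processing = 3, completes at 5
  Job 3: processing = 3, completes at 8
  Job 4: processing = 6, completes at 14
  Job 5: processing = 7, completes at 21
  Job 6: processing = 10, completes at 31
  Job 7: processing = 11, completes at 42
Sum of completion times = 123
Average completion time = 123/7 = 17.5714

17.5714


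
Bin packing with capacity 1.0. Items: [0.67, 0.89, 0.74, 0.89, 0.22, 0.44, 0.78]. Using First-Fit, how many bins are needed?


Place items sequentially using First-Fit:
  Item 0.67 -> new Bin 1
  Item 0.89 -> new Bin 2
  Item 0.74 -> new Bin 3
  Item 0.89 -> new Bin 4
  Item 0.22 -> Bin 1 (now 0.89)
  Item 0.44 -> new Bin 5
  Item 0.78 -> new Bin 6
Total bins used = 6

6


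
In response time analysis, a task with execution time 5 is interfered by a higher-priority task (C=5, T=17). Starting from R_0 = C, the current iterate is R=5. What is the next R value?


R_next = C + ceil(R_prev / T_hp) * C_hp
ceil(5 / 17) = ceil(0.2941) = 1
Interference = 1 * 5 = 5
R_next = 5 + 5 = 10

10


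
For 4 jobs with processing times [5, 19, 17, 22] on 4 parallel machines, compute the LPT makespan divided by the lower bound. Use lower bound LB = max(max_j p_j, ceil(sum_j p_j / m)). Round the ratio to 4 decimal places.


LPT order: [22, 19, 17, 5]
Machine loads after assignment: [22, 19, 17, 5]
LPT makespan = 22
Lower bound = max(max_job, ceil(total/4)) = max(22, 16) = 22
Ratio = 22 / 22 = 1.0

1.0


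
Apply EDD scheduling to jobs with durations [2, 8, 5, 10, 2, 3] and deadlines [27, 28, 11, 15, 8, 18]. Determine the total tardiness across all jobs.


Sort by due date (EDD order): [(2, 8), (5, 11), (10, 15), (3, 18), (2, 27), (8, 28)]
Compute completion times and tardiness:
  Job 1: p=2, d=8, C=2, tardiness=max(0,2-8)=0
  Job 2: p=5, d=11, C=7, tardiness=max(0,7-11)=0
  Job 3: p=10, d=15, C=17, tardiness=max(0,17-15)=2
  Job 4: p=3, d=18, C=20, tardiness=max(0,20-18)=2
  Job 5: p=2, d=27, C=22, tardiness=max(0,22-27)=0
  Job 6: p=8, d=28, C=30, tardiness=max(0,30-28)=2
Total tardiness = 6

6


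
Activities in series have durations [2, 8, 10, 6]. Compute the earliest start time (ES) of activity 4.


Activity 4 starts after activities 1 through 3 complete.
Predecessor durations: [2, 8, 10]
ES = 2 + 8 + 10 = 20

20


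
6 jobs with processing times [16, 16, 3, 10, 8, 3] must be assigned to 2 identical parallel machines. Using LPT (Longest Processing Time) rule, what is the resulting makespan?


Sort jobs in decreasing order (LPT): [16, 16, 10, 8, 3, 3]
Assign each job to the least loaded machine:
  Machine 1: jobs [16, 10, 3], load = 29
  Machine 2: jobs [16, 8, 3], load = 27
Makespan = max load = 29

29


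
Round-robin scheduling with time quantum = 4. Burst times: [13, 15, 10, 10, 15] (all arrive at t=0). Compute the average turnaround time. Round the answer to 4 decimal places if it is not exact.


Time quantum = 4
Execution trace:
  J1 runs 4 units, time = 4
  J2 runs 4 units, time = 8
  J3 runs 4 units, time = 12
  J4 runs 4 units, time = 16
  J5 runs 4 units, time = 20
  J1 runs 4 units, time = 24
  J2 runs 4 units, time = 28
  J3 runs 4 units, time = 32
  J4 runs 4 units, time = 36
  J5 runs 4 units, time = 40
  J1 runs 4 units, time = 44
  J2 runs 4 units, time = 48
  J3 runs 2 units, time = 50
  J4 runs 2 units, time = 52
  J5 runs 4 units, time = 56
  J1 runs 1 units, time = 57
  J2 runs 3 units, time = 60
  J5 runs 3 units, time = 63
Finish times: [57, 60, 50, 52, 63]
Average turnaround = 282/5 = 56.4

56.4


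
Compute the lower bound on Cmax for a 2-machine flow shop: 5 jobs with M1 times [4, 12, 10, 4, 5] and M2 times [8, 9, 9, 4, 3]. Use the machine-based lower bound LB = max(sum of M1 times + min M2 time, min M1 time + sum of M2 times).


LB1 = sum(M1 times) + min(M2 times) = 35 + 3 = 38
LB2 = min(M1 times) + sum(M2 times) = 4 + 33 = 37
Lower bound = max(LB1, LB2) = max(38, 37) = 38

38


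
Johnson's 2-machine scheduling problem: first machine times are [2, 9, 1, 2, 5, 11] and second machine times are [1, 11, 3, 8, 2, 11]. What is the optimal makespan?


Apply Johnson's rule:
  Group 1 (a <= b): [(3, 1, 3), (4, 2, 8), (2, 9, 11), (6, 11, 11)]
  Group 2 (a > b): [(5, 5, 2), (1, 2, 1)]
Optimal job order: [3, 4, 2, 6, 5, 1]
Schedule:
  Job 3: M1 done at 1, M2 done at 4
  Job 4: M1 done at 3, M2 done at 12
  Job 2: M1 done at 12, M2 done at 23
  Job 6: M1 done at 23, M2 done at 34
  Job 5: M1 done at 28, M2 done at 36
  Job 1: M1 done at 30, M2 done at 37
Makespan = 37

37


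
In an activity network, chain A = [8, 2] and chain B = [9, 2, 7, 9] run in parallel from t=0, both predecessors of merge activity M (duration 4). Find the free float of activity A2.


ES(A2) = sum of predecessors on chain A = 8
EF(A2) = ES + duration = 8 + 2 = 10
Successor of A2 is M. ES(M) = max(sum(A), sum(B)) = max(10, 27) = 27
Free float = ES(successor) - EF(current) = 27 - 10 = 17

17


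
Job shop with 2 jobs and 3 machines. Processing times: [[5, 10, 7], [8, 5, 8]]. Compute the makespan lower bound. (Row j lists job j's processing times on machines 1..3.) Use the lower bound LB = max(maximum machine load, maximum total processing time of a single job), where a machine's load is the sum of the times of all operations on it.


Machine loads:
  Machine 1: 5 + 8 = 13
  Machine 2: 10 + 5 = 15
  Machine 3: 7 + 8 = 15
Max machine load = 15
Job totals:
  Job 1: 22
  Job 2: 21
Max job total = 22
Lower bound = max(15, 22) = 22

22


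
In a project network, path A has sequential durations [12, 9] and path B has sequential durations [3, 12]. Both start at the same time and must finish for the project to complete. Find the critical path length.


Path A total = 12 + 9 = 21
Path B total = 3 + 12 = 15
Critical path = longest path = max(21, 15) = 21

21


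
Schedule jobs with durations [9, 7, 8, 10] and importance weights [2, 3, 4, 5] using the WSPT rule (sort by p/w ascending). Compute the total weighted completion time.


Compute p/w ratios and sort ascending (WSPT): [(8, 4), (10, 5), (7, 3), (9, 2)]
Compute weighted completion times:
  Job (p=8,w=4): C=8, w*C=4*8=32
  Job (p=10,w=5): C=18, w*C=5*18=90
  Job (p=7,w=3): C=25, w*C=3*25=75
  Job (p=9,w=2): C=34, w*C=2*34=68
Total weighted completion time = 265

265


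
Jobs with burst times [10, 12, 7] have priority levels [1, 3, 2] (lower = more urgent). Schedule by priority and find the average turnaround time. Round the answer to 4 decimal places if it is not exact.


Sort by priority (ascending = highest first):
Order: [(1, 10), (2, 7), (3, 12)]
Completion times:
  Priority 1, burst=10, C=10
  Priority 2, burst=7, C=17
  Priority 3, burst=12, C=29
Average turnaround = 56/3 = 18.6667

18.6667


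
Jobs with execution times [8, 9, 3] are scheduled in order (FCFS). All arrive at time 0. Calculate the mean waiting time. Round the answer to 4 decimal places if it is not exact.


FCFS order (as given): [8, 9, 3]
Waiting times:
  Job 1: wait = 0
  Job 2: wait = 8
  Job 3: wait = 17
Sum of waiting times = 25
Average waiting time = 25/3 = 8.3333

8.3333


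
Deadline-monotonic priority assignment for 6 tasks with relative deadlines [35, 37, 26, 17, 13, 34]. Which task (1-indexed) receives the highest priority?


Sort tasks by relative deadline (ascending):
  Task 5: deadline = 13
  Task 4: deadline = 17
  Task 3: deadline = 26
  Task 6: deadline = 34
  Task 1: deadline = 35
  Task 2: deadline = 37
Priority order (highest first): [5, 4, 3, 6, 1, 2]
Highest priority task = 5

5


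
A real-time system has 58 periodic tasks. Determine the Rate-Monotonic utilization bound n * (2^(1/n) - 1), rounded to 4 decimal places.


Compute 2^(1/58) = 1.0120225098
Subtract 1: 1.0120225098 - 1 = 0.0120225098
Multiply by n: 58 * 0.0120225098 = 0.6973055684
Round to 4 dp: 0.6973

0.6973


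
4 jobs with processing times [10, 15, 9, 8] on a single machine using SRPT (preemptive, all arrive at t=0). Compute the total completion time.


Since all jobs arrive at t=0, SRPT equals SPT ordering.
SPT order: [8, 9, 10, 15]
Completion times:
  Job 1: p=8, C=8
  Job 2: p=9, C=17
  Job 3: p=10, C=27
  Job 4: p=15, C=42
Total completion time = 8 + 17 + 27 + 42 = 94

94


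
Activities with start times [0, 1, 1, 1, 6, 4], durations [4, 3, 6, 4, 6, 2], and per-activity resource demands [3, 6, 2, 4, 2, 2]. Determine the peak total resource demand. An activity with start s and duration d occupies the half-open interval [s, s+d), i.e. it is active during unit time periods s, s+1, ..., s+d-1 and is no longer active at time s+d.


Each activity i is active on [start_i, start_i + duration_i).
Compute total resource usage per time slot:
  t=0: active resources = [3], total = 3
  t=1: active resources = [3, 6, 2, 4], total = 15
  t=2: active resources = [3, 6, 2, 4], total = 15
  t=3: active resources = [3, 6, 2, 4], total = 15
  t=4: active resources = [2, 4, 2], total = 8
  t=5: active resources = [2, 2], total = 4
  t=6: active resources = [2, 2], total = 4
  t=7: active resources = [2], total = 2
  t=8: active resources = [2], total = 2
  t=9: active resources = [2], total = 2
  t=10: active resources = [2], total = 2
  t=11: active resources = [2], total = 2
Peak resource demand = 15

15


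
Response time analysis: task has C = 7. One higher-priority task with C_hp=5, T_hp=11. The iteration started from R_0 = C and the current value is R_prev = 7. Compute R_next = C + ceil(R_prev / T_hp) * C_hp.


R_next = C + ceil(R_prev / T_hp) * C_hp
ceil(7 / 11) = ceil(0.6364) = 1
Interference = 1 * 5 = 5
R_next = 7 + 5 = 12

12


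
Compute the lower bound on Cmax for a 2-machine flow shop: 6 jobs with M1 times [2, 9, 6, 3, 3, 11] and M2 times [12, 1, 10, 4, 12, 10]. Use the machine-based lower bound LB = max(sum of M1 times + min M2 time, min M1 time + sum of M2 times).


LB1 = sum(M1 times) + min(M2 times) = 34 + 1 = 35
LB2 = min(M1 times) + sum(M2 times) = 2 + 49 = 51
Lower bound = max(LB1, LB2) = max(35, 51) = 51

51


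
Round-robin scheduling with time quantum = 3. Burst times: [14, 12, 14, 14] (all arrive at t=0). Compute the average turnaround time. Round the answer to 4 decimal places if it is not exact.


Time quantum = 3
Execution trace:
  J1 runs 3 units, time = 3
  J2 runs 3 units, time = 6
  J3 runs 3 units, time = 9
  J4 runs 3 units, time = 12
  J1 runs 3 units, time = 15
  J2 runs 3 units, time = 18
  J3 runs 3 units, time = 21
  J4 runs 3 units, time = 24
  J1 runs 3 units, time = 27
  J2 runs 3 units, time = 30
  J3 runs 3 units, time = 33
  J4 runs 3 units, time = 36
  J1 runs 3 units, time = 39
  J2 runs 3 units, time = 42
  J3 runs 3 units, time = 45
  J4 runs 3 units, time = 48
  J1 runs 2 units, time = 50
  J3 runs 2 units, time = 52
  J4 runs 2 units, time = 54
Finish times: [50, 42, 52, 54]
Average turnaround = 198/4 = 49.5

49.5


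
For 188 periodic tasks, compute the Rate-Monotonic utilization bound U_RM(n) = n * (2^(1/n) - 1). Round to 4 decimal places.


Compute 2^(1/188) = 1.0036937583
Subtract 1: 1.0036937583 - 1 = 0.0036937583
Multiply by n: 188 * 0.0036937583 = 0.6944265604
Round to 4 dp: 0.6944

0.6944


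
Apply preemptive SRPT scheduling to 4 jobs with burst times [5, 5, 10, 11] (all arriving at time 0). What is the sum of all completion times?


Since all jobs arrive at t=0, SRPT equals SPT ordering.
SPT order: [5, 5, 10, 11]
Completion times:
  Job 1: p=5, C=5
  Job 2: p=5, C=10
  Job 3: p=10, C=20
  Job 4: p=11, C=31
Total completion time = 5 + 10 + 20 + 31 = 66

66


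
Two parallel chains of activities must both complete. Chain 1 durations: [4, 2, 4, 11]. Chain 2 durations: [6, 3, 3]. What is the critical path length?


Path A total = 4 + 2 + 4 + 11 = 21
Path B total = 6 + 3 + 3 = 12
Critical path = longest path = max(21, 12) = 21

21


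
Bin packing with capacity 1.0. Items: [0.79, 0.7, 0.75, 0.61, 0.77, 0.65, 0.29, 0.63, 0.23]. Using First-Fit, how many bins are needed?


Place items sequentially using First-Fit:
  Item 0.79 -> new Bin 1
  Item 0.7 -> new Bin 2
  Item 0.75 -> new Bin 3
  Item 0.61 -> new Bin 4
  Item 0.77 -> new Bin 5
  Item 0.65 -> new Bin 6
  Item 0.29 -> Bin 2 (now 0.99)
  Item 0.63 -> new Bin 7
  Item 0.23 -> Bin 3 (now 0.98)
Total bins used = 7

7


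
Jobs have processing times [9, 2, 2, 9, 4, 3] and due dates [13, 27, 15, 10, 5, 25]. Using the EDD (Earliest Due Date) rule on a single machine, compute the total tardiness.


Sort by due date (EDD order): [(4, 5), (9, 10), (9, 13), (2, 15), (3, 25), (2, 27)]
Compute completion times and tardiness:
  Job 1: p=4, d=5, C=4, tardiness=max(0,4-5)=0
  Job 2: p=9, d=10, C=13, tardiness=max(0,13-10)=3
  Job 3: p=9, d=13, C=22, tardiness=max(0,22-13)=9
  Job 4: p=2, d=15, C=24, tardiness=max(0,24-15)=9
  Job 5: p=3, d=25, C=27, tardiness=max(0,27-25)=2
  Job 6: p=2, d=27, C=29, tardiness=max(0,29-27)=2
Total tardiness = 25

25


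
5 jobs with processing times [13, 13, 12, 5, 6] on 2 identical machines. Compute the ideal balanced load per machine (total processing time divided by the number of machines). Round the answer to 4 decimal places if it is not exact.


Total processing time = 13 + 13 + 12 + 5 + 6 = 49
Number of machines = 2
Ideal balanced load = 49 / 2 = 24.5

24.5


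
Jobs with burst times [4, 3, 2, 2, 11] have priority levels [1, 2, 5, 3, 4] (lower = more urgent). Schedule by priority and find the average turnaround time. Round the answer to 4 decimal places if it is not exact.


Sort by priority (ascending = highest first):
Order: [(1, 4), (2, 3), (3, 2), (4, 11), (5, 2)]
Completion times:
  Priority 1, burst=4, C=4
  Priority 2, burst=3, C=7
  Priority 3, burst=2, C=9
  Priority 4, burst=11, C=20
  Priority 5, burst=2, C=22
Average turnaround = 62/5 = 12.4

12.4


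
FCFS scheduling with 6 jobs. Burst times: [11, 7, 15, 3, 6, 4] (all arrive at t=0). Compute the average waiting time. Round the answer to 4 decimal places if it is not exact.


FCFS order (as given): [11, 7, 15, 3, 6, 4]
Waiting times:
  Job 1: wait = 0
  Job 2: wait = 11
  Job 3: wait = 18
  Job 4: wait = 33
  Job 5: wait = 36
  Job 6: wait = 42
Sum of waiting times = 140
Average waiting time = 140/6 = 23.3333

23.3333


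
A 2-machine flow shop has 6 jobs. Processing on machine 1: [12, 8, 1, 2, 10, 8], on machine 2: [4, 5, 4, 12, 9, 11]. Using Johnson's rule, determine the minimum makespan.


Apply Johnson's rule:
  Group 1 (a <= b): [(3, 1, 4), (4, 2, 12), (6, 8, 11)]
  Group 2 (a > b): [(5, 10, 9), (2, 8, 5), (1, 12, 4)]
Optimal job order: [3, 4, 6, 5, 2, 1]
Schedule:
  Job 3: M1 done at 1, M2 done at 5
  Job 4: M1 done at 3, M2 done at 17
  Job 6: M1 done at 11, M2 done at 28
  Job 5: M1 done at 21, M2 done at 37
  Job 2: M1 done at 29, M2 done at 42
  Job 1: M1 done at 41, M2 done at 46
Makespan = 46

46


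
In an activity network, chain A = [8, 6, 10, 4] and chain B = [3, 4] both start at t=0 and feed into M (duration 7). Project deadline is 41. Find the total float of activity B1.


Forward pass: ES(B1) = sum of predecessors on chain B = 0
EF = ES + duration = 0 + 3 = 3
Backward pass: LF(M) = deadline = 41; LS(M) = 41 - 7 = 34
LF(B1) = LS(M) - sum(successors on chain B) = 34 - 4 = 30
LS = LF - duration = 30 - 3 = 27
Total float = LS - ES = 27 - 0 = 27

27


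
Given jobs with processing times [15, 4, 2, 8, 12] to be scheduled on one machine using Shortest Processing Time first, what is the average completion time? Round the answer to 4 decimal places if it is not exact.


Sort jobs by processing time (SPT order): [2, 4, 8, 12, 15]
Compute completion times sequentially:
  Job 1: processing = 2, completes at 2
  Job 2: processing = 4, completes at 6
  Job 3: processing = 8, completes at 14
  Job 4: processing = 12, completes at 26
  Job 5: processing = 15, completes at 41
Sum of completion times = 89
Average completion time = 89/5 = 17.8

17.8


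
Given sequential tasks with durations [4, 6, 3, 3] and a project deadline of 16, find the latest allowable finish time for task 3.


LF(activity 3) = deadline - sum of successor durations
Successors: activities 4 through 4 with durations [3]
Sum of successor durations = 3
LF = 16 - 3 = 13

13


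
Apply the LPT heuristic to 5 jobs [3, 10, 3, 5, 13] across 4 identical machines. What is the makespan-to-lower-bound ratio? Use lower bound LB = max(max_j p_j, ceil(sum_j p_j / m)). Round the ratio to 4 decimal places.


LPT order: [13, 10, 5, 3, 3]
Machine loads after assignment: [13, 10, 5, 6]
LPT makespan = 13
Lower bound = max(max_job, ceil(total/4)) = max(13, 9) = 13
Ratio = 13 / 13 = 1.0

1.0


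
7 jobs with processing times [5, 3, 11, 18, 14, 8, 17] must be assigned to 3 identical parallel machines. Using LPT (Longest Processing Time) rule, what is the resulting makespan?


Sort jobs in decreasing order (LPT): [18, 17, 14, 11, 8, 5, 3]
Assign each job to the least loaded machine:
  Machine 1: jobs [18, 5, 3], load = 26
  Machine 2: jobs [17, 8], load = 25
  Machine 3: jobs [14, 11], load = 25
Makespan = max load = 26

26


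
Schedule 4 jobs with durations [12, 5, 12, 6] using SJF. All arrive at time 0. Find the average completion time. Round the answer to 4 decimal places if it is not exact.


SJF order (ascending): [5, 6, 12, 12]
Completion times:
  Job 1: burst=5, C=5
  Job 2: burst=6, C=11
  Job 3: burst=12, C=23
  Job 4: burst=12, C=35
Average completion = 74/4 = 18.5

18.5


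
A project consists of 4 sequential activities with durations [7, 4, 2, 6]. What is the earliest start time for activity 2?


Activity 2 starts after activities 1 through 1 complete.
Predecessor durations: [7]
ES = 7 = 7

7


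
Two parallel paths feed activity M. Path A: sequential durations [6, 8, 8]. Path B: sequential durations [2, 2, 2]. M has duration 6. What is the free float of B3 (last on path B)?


ES(B3) = sum of predecessors on chain B = 4
EF(B3) = ES + duration = 4 + 2 = 6
Successor of B3 is M. ES(M) = max(sum(A), sum(B)) = max(22, 6) = 22
Free float = ES(successor) - EF(current) = 22 - 6 = 16

16


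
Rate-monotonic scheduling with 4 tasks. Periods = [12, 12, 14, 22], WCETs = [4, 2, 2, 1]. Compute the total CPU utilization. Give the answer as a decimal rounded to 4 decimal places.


Compute individual utilizations (exact fractions):
  Task 1: C/T = 4/12 = 1/3 (approx. 0.3333)
  Task 2: C/T = 2/12 = 1/6 (approx. 0.1667)
  Task 3: C/T = 2/14 = 1/7 (approx. 0.1429)
  Task 4: C/T = 1/22 (approx. 0.0455)
Total utilization U = 1/3 + 1/6 + 1/7 + 1/22 = 53/77
Rounded to 4 decimal places: U = 0.6883
RM (Liu & Layland) bound for 4 tasks = 0.756828; compare with U = 53/77 (approx. 0.688312)
U <= bound, so schedulable by RM sufficient condition.

0.6883


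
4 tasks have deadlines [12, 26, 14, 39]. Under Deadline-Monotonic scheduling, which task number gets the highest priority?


Sort tasks by relative deadline (ascending):
  Task 1: deadline = 12
  Task 3: deadline = 14
  Task 2: deadline = 26
  Task 4: deadline = 39
Priority order (highest first): [1, 3, 2, 4]
Highest priority task = 1

1


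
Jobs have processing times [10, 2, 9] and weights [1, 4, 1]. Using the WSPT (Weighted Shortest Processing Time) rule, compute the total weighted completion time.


Compute p/w ratios and sort ascending (WSPT): [(2, 4), (9, 1), (10, 1)]
Compute weighted completion times:
  Job (p=2,w=4): C=2, w*C=4*2=8
  Job (p=9,w=1): C=11, w*C=1*11=11
  Job (p=10,w=1): C=21, w*C=1*21=21
Total weighted completion time = 40

40


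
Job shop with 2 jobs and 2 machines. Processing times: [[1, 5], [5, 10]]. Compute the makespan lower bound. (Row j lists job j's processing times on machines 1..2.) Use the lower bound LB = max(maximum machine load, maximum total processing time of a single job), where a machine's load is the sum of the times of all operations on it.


Machine loads:
  Machine 1: 1 + 5 = 6
  Machine 2: 5 + 10 = 15
Max machine load = 15
Job totals:
  Job 1: 6
  Job 2: 15
Max job total = 15
Lower bound = max(15, 15) = 15

15


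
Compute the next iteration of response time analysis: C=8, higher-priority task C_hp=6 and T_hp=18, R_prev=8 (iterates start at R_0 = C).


R_next = C + ceil(R_prev / T_hp) * C_hp
ceil(8 / 18) = ceil(0.4444) = 1
Interference = 1 * 6 = 6
R_next = 8 + 6 = 14

14


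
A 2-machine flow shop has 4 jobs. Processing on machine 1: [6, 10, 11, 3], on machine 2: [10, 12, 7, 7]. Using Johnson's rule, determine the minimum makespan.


Apply Johnson's rule:
  Group 1 (a <= b): [(4, 3, 7), (1, 6, 10), (2, 10, 12)]
  Group 2 (a > b): [(3, 11, 7)]
Optimal job order: [4, 1, 2, 3]
Schedule:
  Job 4: M1 done at 3, M2 done at 10
  Job 1: M1 done at 9, M2 done at 20
  Job 2: M1 done at 19, M2 done at 32
  Job 3: M1 done at 30, M2 done at 39
Makespan = 39

39


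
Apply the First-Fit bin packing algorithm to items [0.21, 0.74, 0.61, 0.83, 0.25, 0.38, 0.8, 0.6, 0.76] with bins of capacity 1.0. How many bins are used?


Place items sequentially using First-Fit:
  Item 0.21 -> new Bin 1
  Item 0.74 -> Bin 1 (now 0.95)
  Item 0.61 -> new Bin 2
  Item 0.83 -> new Bin 3
  Item 0.25 -> Bin 2 (now 0.86)
  Item 0.38 -> new Bin 4
  Item 0.8 -> new Bin 5
  Item 0.6 -> Bin 4 (now 0.98)
  Item 0.76 -> new Bin 6
Total bins used = 6

6


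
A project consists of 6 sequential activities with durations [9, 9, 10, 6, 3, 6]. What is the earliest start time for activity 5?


Activity 5 starts after activities 1 through 4 complete.
Predecessor durations: [9, 9, 10, 6]
ES = 9 + 9 + 10 + 6 = 34

34


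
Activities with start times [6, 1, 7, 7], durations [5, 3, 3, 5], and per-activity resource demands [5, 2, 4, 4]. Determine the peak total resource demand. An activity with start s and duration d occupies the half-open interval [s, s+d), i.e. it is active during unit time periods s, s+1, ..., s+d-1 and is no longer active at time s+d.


Each activity i is active on [start_i, start_i + duration_i).
Compute total resource usage per time slot:
  t=0: active resources = [], total = 0
  t=1: active resources = [2], total = 2
  t=2: active resources = [2], total = 2
  t=3: active resources = [2], total = 2
  t=4: active resources = [], total = 0
  t=5: active resources = [], total = 0
  t=6: active resources = [5], total = 5
  t=7: active resources = [5, 4, 4], total = 13
  t=8: active resources = [5, 4, 4], total = 13
  t=9: active resources = [5, 4, 4], total = 13
  t=10: active resources = [5, 4], total = 9
  t=11: active resources = [4], total = 4
Peak resource demand = 13

13


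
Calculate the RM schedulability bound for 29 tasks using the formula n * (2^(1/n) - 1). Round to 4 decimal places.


Compute 2^(1/29) = 1.0241895602
Subtract 1: 1.0241895602 - 1 = 0.0241895602
Multiply by n: 29 * 0.0241895602 = 0.7014972458
Round to 4 dp: 0.7015

0.7015


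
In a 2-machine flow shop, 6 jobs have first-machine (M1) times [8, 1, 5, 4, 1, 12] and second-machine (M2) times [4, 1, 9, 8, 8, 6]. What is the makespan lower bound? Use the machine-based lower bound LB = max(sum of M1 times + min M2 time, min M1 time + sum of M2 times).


LB1 = sum(M1 times) + min(M2 times) = 31 + 1 = 32
LB2 = min(M1 times) + sum(M2 times) = 1 + 36 = 37
Lower bound = max(LB1, LB2) = max(32, 37) = 37

37


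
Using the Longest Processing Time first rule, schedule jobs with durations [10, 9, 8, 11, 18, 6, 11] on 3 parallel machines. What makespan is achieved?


Sort jobs in decreasing order (LPT): [18, 11, 11, 10, 9, 8, 6]
Assign each job to the least loaded machine:
  Machine 1: jobs [18, 8], load = 26
  Machine 2: jobs [11, 10], load = 21
  Machine 3: jobs [11, 9, 6], load = 26
Makespan = max load = 26

26


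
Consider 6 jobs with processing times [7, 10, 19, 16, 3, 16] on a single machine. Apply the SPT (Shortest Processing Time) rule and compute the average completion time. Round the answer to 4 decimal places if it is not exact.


Sort jobs by processing time (SPT order): [3, 7, 10, 16, 16, 19]
Compute completion times sequentially:
  Job 1: processing = 3, completes at 3
  Job 2: processing = 7, completes at 10
  Job 3: processing = 10, completes at 20
  Job 4: processing = 16, completes at 36
  Job 5: processing = 16, completes at 52
  Job 6: processing = 19, completes at 71
Sum of completion times = 192
Average completion time = 192/6 = 32.0

32.0


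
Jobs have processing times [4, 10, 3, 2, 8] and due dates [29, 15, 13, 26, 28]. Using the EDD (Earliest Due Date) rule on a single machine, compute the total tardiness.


Sort by due date (EDD order): [(3, 13), (10, 15), (2, 26), (8, 28), (4, 29)]
Compute completion times and tardiness:
  Job 1: p=3, d=13, C=3, tardiness=max(0,3-13)=0
  Job 2: p=10, d=15, C=13, tardiness=max(0,13-15)=0
  Job 3: p=2, d=26, C=15, tardiness=max(0,15-26)=0
  Job 4: p=8, d=28, C=23, tardiness=max(0,23-28)=0
  Job 5: p=4, d=29, C=27, tardiness=max(0,27-29)=0
Total tardiness = 0

0


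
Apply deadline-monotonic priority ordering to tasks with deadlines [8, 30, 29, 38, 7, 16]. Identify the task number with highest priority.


Sort tasks by relative deadline (ascending):
  Task 5: deadline = 7
  Task 1: deadline = 8
  Task 6: deadline = 16
  Task 3: deadline = 29
  Task 2: deadline = 30
  Task 4: deadline = 38
Priority order (highest first): [5, 1, 6, 3, 2, 4]
Highest priority task = 5

5


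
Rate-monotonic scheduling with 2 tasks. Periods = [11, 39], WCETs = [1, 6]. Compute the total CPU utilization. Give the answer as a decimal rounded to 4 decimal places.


Compute individual utilizations (exact fractions):
  Task 1: C/T = 1/11 (approx. 0.0909)
  Task 2: C/T = 6/39 = 2/13 (approx. 0.1538)
Total utilization U = 1/11 + 2/13 = 35/143
Rounded to 4 decimal places: U = 0.2448
RM (Liu & Layland) bound for 2 tasks = 0.828427; compare with U = 35/143 (approx. 0.244755)
U <= bound, so schedulable by RM sufficient condition.

0.2448


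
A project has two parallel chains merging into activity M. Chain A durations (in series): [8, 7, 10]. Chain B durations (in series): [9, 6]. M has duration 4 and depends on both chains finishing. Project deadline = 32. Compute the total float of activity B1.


Forward pass: ES(B1) = sum of predecessors on chain B = 0
EF = ES + duration = 0 + 9 = 9
Backward pass: LF(M) = deadline = 32; LS(M) = 32 - 4 = 28
LF(B1) = LS(M) - sum(successors on chain B) = 28 - 6 = 22
LS = LF - duration = 22 - 9 = 13
Total float = LS - ES = 13 - 0 = 13

13
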